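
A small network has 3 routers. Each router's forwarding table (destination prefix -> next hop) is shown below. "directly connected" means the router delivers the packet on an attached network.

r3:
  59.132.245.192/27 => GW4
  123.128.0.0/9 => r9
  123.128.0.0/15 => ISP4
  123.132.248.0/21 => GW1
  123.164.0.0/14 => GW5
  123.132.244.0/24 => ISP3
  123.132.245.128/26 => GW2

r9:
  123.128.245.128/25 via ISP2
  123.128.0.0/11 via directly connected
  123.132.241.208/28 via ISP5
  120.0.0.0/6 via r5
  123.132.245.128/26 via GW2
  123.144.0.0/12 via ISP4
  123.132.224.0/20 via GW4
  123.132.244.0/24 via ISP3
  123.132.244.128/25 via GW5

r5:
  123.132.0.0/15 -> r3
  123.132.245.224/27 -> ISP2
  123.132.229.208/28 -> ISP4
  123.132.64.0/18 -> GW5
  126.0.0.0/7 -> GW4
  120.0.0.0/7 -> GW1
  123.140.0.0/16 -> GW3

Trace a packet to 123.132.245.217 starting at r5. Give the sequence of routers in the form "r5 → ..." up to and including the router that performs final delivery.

At r5: longest match for 123.132.245.217 is 123.132.0.0/15 -> r3
At r3: longest match for 123.132.245.217 is 123.128.0.0/9 -> r9
At r9: longest match for 123.132.245.217 is 123.128.0.0/11 -> directly connected

r5 → r3 → r9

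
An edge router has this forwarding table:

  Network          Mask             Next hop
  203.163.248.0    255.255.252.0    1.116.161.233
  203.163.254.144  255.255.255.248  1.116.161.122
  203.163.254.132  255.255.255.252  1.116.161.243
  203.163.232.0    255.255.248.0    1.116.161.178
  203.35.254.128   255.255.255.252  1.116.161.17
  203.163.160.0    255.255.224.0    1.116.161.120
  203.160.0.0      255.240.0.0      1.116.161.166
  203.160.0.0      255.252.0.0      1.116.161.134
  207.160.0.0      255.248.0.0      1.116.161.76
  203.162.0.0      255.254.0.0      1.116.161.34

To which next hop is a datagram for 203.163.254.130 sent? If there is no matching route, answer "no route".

Routes whose prefix contains 203.163.254.130:
  203.160.0.0/12 (203.160.0.0 - 203.175.255.255) -> 1.116.161.166
  203.160.0.0/14 (203.160.0.0 - 203.163.255.255) -> 1.116.161.134
  203.162.0.0/15 (203.162.0.0 - 203.163.255.255) -> 1.116.161.34
More-specific entries that do NOT match:
  203.163.254.132/30 (203.163.254.132 - 203.163.254.135) does not contain 203.163.254.130
  203.35.254.128/30 (203.35.254.128 - 203.35.254.131) does not contain 203.163.254.130
  203.163.254.144/29 (203.163.254.144 - 203.163.254.151) does not contain 203.163.254.130
  203.163.248.0/22 (203.163.248.0 - 203.163.251.255) does not contain 203.163.254.130
  203.163.232.0/21 (203.163.232.0 - 203.163.239.255) does not contain 203.163.254.130
  203.163.160.0/19 (203.163.160.0 - 203.163.191.255) does not contain 203.163.254.130
Longest matching prefix is /15 -> next hop 1.116.161.34.

1.116.161.34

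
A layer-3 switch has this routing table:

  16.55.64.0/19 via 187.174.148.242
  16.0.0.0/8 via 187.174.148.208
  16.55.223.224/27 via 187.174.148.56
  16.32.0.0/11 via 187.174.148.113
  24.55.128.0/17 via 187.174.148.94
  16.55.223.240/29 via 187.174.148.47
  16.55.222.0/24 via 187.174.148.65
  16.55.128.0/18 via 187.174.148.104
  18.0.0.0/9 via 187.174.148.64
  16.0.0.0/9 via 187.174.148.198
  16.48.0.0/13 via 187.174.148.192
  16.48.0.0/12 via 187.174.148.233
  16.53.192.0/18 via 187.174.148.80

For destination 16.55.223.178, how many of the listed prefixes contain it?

Prefixes containing 16.55.223.178:
  16.0.0.0/8 (16.0.0.0 - 16.255.255.255)
  16.0.0.0/9 (16.0.0.0 - 16.127.255.255)
  16.32.0.0/11 (16.32.0.0 - 16.63.255.255)
  16.48.0.0/12 (16.48.0.0 - 16.63.255.255)
  16.48.0.0/13 (16.48.0.0 - 16.55.255.255)
Total matching entries: 5.

5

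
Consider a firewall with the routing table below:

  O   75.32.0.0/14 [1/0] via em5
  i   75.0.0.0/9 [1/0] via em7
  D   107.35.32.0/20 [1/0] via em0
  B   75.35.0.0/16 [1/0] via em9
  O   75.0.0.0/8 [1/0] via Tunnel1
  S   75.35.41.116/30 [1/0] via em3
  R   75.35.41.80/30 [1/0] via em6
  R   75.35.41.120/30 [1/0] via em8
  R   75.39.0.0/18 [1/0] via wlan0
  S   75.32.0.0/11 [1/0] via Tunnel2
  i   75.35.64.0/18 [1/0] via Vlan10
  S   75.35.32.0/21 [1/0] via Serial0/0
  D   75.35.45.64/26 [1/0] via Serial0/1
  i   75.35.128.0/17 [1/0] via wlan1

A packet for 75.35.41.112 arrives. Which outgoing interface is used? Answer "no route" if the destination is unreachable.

Routes whose prefix contains 75.35.41.112:
  75.0.0.0/8 (75.0.0.0 - 75.255.255.255) -> Tunnel1
  75.0.0.0/9 (75.0.0.0 - 75.127.255.255) -> em7
  75.32.0.0/11 (75.32.0.0 - 75.63.255.255) -> Tunnel2
  75.32.0.0/14 (75.32.0.0 - 75.35.255.255) -> em5
  75.35.0.0/16 (75.35.0.0 - 75.35.255.255) -> em9
More-specific entries that do NOT match:
  75.35.41.116/30 (75.35.41.116 - 75.35.41.119) does not contain 75.35.41.112
  75.35.41.80/30 (75.35.41.80 - 75.35.41.83) does not contain 75.35.41.112
  75.35.41.120/30 (75.35.41.120 - 75.35.41.123) does not contain 75.35.41.112
  75.35.45.64/26 (75.35.45.64 - 75.35.45.127) does not contain 75.35.41.112
  75.35.32.0/21 (75.35.32.0 - 75.35.39.255) does not contain 75.35.41.112
  107.35.32.0/20 (107.35.32.0 - 107.35.47.255) does not contain 75.35.41.112
  75.39.0.0/18 (75.39.0.0 - 75.39.63.255) does not contain 75.35.41.112
  75.35.64.0/18 (75.35.64.0 - 75.35.127.255) does not contain 75.35.41.112
  75.35.128.0/17 (75.35.128.0 - 75.35.255.255) does not contain 75.35.41.112
Longest matching prefix is /16 -> interface em9.

em9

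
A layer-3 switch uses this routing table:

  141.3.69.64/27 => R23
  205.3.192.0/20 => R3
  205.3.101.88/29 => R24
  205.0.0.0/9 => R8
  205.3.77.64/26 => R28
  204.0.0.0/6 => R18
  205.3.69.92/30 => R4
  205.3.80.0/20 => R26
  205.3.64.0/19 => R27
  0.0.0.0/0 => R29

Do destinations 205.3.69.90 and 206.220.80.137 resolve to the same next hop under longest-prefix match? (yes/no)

no

205.3.69.90: longest match 205.3.64.0/19 -> R27
206.220.80.137: longest match 204.0.0.0/6 -> R18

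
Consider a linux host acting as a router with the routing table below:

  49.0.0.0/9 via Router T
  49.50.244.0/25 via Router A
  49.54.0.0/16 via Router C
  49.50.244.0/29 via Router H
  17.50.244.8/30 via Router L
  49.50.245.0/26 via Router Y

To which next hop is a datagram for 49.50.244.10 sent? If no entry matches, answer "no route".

Routes whose prefix contains 49.50.244.10:
  49.0.0.0/9 (49.0.0.0 - 49.127.255.255) -> Router T
  49.50.244.0/25 (49.50.244.0 - 49.50.244.127) -> Router A
More-specific entries that do NOT match:
  17.50.244.8/30 (17.50.244.8 - 17.50.244.11) does not contain 49.50.244.10
  49.50.244.0/29 (49.50.244.0 - 49.50.244.7) does not contain 49.50.244.10
  49.50.245.0/26 (49.50.245.0 - 49.50.245.63) does not contain 49.50.244.10
Longest matching prefix is /25 -> next hop Router A.

Router A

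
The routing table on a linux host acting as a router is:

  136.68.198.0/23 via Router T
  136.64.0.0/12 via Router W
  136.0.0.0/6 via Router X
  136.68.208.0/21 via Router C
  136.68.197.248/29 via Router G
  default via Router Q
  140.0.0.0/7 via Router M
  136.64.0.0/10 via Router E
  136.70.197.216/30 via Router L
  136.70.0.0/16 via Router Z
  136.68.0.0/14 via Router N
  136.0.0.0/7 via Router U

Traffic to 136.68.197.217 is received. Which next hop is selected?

Router N

Routes whose prefix contains 136.68.197.217:
  0.0.0.0/0 (default, matches everything) -> Router Q
  136.0.0.0/6 (136.0.0.0 - 139.255.255.255) -> Router X
  136.0.0.0/7 (136.0.0.0 - 137.255.255.255) -> Router U
  136.64.0.0/10 (136.64.0.0 - 136.127.255.255) -> Router E
  136.64.0.0/12 (136.64.0.0 - 136.79.255.255) -> Router W
  136.68.0.0/14 (136.68.0.0 - 136.71.255.255) -> Router N
More-specific entries that do NOT match:
  136.70.197.216/30 (136.70.197.216 - 136.70.197.219) does not contain 136.68.197.217
  136.68.197.248/29 (136.68.197.248 - 136.68.197.255) does not contain 136.68.197.217
  136.68.198.0/23 (136.68.198.0 - 136.68.199.255) does not contain 136.68.197.217
  136.68.208.0/21 (136.68.208.0 - 136.68.215.255) does not contain 136.68.197.217
  136.70.0.0/16 (136.70.0.0 - 136.70.255.255) does not contain 136.68.197.217
Longest matching prefix is /14 -> next hop Router N.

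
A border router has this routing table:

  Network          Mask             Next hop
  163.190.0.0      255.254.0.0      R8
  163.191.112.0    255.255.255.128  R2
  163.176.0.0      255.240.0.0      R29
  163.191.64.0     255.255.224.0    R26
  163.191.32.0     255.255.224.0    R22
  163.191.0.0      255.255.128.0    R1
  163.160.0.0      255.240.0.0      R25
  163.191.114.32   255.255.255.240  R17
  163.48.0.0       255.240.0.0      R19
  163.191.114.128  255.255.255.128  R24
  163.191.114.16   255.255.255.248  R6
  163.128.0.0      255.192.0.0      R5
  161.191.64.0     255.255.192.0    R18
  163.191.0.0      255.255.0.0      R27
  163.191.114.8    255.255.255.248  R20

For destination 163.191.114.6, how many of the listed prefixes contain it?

5

Prefixes containing 163.191.114.6:
  163.128.0.0/10 (163.128.0.0 - 163.191.255.255)
  163.176.0.0/12 (163.176.0.0 - 163.191.255.255)
  163.190.0.0/15 (163.190.0.0 - 163.191.255.255)
  163.191.0.0/16 (163.191.0.0 - 163.191.255.255)
  163.191.0.0/17 (163.191.0.0 - 163.191.127.255)
Total matching entries: 5.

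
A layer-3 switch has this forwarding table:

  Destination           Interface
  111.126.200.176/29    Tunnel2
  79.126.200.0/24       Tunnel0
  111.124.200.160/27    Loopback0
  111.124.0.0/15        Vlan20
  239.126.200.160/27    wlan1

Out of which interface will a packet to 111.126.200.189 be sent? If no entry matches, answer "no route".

No entry's prefix contains 111.126.200.189; there is no default route.

no route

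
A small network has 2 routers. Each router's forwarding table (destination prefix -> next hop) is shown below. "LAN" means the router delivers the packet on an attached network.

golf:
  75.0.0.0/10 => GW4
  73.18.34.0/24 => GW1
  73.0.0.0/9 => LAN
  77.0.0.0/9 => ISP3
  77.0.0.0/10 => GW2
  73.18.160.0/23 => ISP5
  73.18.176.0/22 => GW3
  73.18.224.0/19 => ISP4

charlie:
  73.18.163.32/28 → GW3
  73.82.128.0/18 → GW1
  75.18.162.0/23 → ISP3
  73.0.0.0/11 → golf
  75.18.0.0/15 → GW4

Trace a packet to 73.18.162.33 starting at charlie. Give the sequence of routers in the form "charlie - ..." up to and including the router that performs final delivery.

At charlie: longest match for 73.18.162.33 is 73.0.0.0/11 -> golf
At golf: longest match for 73.18.162.33 is 73.0.0.0/9 -> LAN

charlie - golf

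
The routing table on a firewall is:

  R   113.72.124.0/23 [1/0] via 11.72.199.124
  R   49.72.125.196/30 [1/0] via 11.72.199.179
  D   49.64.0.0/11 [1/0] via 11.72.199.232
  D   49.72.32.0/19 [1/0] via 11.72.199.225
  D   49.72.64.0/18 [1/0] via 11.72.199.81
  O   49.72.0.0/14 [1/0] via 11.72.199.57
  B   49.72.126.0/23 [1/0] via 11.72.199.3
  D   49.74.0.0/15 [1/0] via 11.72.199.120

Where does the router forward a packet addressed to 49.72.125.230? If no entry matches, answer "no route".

11.72.199.81

Routes whose prefix contains 49.72.125.230:
  49.64.0.0/11 (49.64.0.0 - 49.95.255.255) -> 11.72.199.232
  49.72.0.0/14 (49.72.0.0 - 49.75.255.255) -> 11.72.199.57
  49.72.64.0/18 (49.72.64.0 - 49.72.127.255) -> 11.72.199.81
More-specific entries that do NOT match:
  49.72.125.196/30 (49.72.125.196 - 49.72.125.199) does not contain 49.72.125.230
  113.72.124.0/23 (113.72.124.0 - 113.72.125.255) does not contain 49.72.125.230
  49.72.126.0/23 (49.72.126.0 - 49.72.127.255) does not contain 49.72.125.230
  49.72.32.0/19 (49.72.32.0 - 49.72.63.255) does not contain 49.72.125.230
Longest matching prefix is /18 -> next hop 11.72.199.81.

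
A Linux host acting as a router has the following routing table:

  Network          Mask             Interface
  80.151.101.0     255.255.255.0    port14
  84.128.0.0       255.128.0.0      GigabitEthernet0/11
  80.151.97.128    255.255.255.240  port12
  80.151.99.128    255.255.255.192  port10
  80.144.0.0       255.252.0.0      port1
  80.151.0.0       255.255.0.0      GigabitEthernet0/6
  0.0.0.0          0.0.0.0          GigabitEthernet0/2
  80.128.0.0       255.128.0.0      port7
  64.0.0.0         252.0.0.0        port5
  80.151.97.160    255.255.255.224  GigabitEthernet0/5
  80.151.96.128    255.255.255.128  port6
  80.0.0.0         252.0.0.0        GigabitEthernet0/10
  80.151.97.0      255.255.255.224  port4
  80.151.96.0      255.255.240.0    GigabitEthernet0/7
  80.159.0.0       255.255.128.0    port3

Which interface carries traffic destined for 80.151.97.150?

Routes whose prefix contains 80.151.97.150:
  0.0.0.0/0 (default, matches everything) -> GigabitEthernet0/2
  80.0.0.0/6 (80.0.0.0 - 83.255.255.255) -> GigabitEthernet0/10
  80.128.0.0/9 (80.128.0.0 - 80.255.255.255) -> port7
  80.151.0.0/16 (80.151.0.0 - 80.151.255.255) -> GigabitEthernet0/6
  80.151.96.0/20 (80.151.96.0 - 80.151.111.255) -> GigabitEthernet0/7
More-specific entries that do NOT match:
  80.151.97.128/28 (80.151.97.128 - 80.151.97.143) does not contain 80.151.97.150
  80.151.97.160/27 (80.151.97.160 - 80.151.97.191) does not contain 80.151.97.150
  80.151.97.0/27 (80.151.97.0 - 80.151.97.31) does not contain 80.151.97.150
  80.151.99.128/26 (80.151.99.128 - 80.151.99.191) does not contain 80.151.97.150
  80.151.96.128/25 (80.151.96.128 - 80.151.96.255) does not contain 80.151.97.150
  80.151.101.0/24 (80.151.101.0 - 80.151.101.255) does not contain 80.151.97.150
Longest matching prefix is /20 -> interface GigabitEthernet0/7.

GigabitEthernet0/7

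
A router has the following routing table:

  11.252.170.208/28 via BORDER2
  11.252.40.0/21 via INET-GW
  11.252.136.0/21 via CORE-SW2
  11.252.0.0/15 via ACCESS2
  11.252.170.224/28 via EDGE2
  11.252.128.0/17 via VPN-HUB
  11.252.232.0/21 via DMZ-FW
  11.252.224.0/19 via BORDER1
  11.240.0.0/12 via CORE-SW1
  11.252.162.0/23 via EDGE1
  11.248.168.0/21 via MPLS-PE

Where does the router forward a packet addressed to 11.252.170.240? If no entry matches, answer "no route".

Routes whose prefix contains 11.252.170.240:
  11.240.0.0/12 (11.240.0.0 - 11.255.255.255) -> CORE-SW1
  11.252.0.0/15 (11.252.0.0 - 11.253.255.255) -> ACCESS2
  11.252.128.0/17 (11.252.128.0 - 11.252.255.255) -> VPN-HUB
More-specific entries that do NOT match:
  11.252.170.208/28 (11.252.170.208 - 11.252.170.223) does not contain 11.252.170.240
  11.252.170.224/28 (11.252.170.224 - 11.252.170.239) does not contain 11.252.170.240
  11.252.162.0/23 (11.252.162.0 - 11.252.163.255) does not contain 11.252.170.240
  11.252.40.0/21 (11.252.40.0 - 11.252.47.255) does not contain 11.252.170.240
  11.252.136.0/21 (11.252.136.0 - 11.252.143.255) does not contain 11.252.170.240
  11.252.232.0/21 (11.252.232.0 - 11.252.239.255) does not contain 11.252.170.240
  11.248.168.0/21 (11.248.168.0 - 11.248.175.255) does not contain 11.252.170.240
  11.252.224.0/19 (11.252.224.0 - 11.252.255.255) does not contain 11.252.170.240
Longest matching prefix is /17 -> next hop VPN-HUB.

VPN-HUB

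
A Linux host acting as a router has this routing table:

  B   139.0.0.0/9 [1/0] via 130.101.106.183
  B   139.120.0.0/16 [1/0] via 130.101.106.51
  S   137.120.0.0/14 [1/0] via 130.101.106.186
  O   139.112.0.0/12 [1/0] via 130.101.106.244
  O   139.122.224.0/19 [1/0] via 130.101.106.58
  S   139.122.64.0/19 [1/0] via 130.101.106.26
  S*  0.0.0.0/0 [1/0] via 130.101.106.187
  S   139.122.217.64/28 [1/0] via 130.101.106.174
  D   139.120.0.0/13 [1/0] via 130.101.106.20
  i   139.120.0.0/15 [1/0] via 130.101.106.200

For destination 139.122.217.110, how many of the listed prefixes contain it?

Prefixes containing 139.122.217.110:
  0.0.0.0/0 (default, matches everything)
  139.0.0.0/9 (139.0.0.0 - 139.127.255.255)
  139.112.0.0/12 (139.112.0.0 - 139.127.255.255)
  139.120.0.0/13 (139.120.0.0 - 139.127.255.255)
Total matching entries: 4.

4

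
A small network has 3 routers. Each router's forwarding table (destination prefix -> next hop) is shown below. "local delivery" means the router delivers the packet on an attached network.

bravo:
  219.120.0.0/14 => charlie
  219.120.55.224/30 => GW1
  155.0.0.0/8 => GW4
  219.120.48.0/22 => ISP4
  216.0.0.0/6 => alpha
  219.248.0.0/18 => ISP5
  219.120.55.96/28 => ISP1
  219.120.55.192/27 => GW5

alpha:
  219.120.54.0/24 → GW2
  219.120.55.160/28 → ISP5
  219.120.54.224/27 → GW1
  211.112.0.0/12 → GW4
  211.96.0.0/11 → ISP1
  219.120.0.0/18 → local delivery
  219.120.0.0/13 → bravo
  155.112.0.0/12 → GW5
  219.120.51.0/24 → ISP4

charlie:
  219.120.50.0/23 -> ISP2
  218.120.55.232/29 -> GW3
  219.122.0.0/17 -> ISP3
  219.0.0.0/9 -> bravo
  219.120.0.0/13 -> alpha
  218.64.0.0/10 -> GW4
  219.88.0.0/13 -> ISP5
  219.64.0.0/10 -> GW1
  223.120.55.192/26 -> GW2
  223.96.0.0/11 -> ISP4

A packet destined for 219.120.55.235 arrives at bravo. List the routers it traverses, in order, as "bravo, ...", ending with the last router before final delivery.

bravo, charlie, alpha

At bravo: longest match for 219.120.55.235 is 219.120.0.0/14 -> charlie
At charlie: longest match for 219.120.55.235 is 219.120.0.0/13 -> alpha
At alpha: longest match for 219.120.55.235 is 219.120.0.0/18 -> local delivery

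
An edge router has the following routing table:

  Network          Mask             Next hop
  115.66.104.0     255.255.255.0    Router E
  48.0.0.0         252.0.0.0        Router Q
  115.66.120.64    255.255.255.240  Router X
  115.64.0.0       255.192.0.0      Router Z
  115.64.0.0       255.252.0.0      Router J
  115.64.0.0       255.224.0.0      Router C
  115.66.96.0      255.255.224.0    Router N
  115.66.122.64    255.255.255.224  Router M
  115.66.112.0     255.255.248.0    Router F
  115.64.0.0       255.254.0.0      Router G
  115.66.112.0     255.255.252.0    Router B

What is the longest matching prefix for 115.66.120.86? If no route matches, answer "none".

Entries matching 115.66.120.86:
  115.64.0.0/10 (115.64.0.0 - 115.127.255.255)
  115.64.0.0/11 (115.64.0.0 - 115.95.255.255)
  115.64.0.0/14 (115.64.0.0 - 115.67.255.255)
  115.66.96.0/19 (115.66.96.0 - 115.66.127.255)
Most specific is 115.66.96.0/19.

115.66.96.0/19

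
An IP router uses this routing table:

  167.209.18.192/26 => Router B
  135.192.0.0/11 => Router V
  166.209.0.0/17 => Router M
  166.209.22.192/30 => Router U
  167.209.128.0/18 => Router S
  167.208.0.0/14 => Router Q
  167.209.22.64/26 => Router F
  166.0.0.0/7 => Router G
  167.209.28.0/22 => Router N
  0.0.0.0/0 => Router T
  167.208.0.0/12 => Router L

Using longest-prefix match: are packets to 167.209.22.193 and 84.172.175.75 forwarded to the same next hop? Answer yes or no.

no

167.209.22.193: longest match 167.208.0.0/14 -> Router Q
84.172.175.75: longest match 0.0.0.0/0 -> Router T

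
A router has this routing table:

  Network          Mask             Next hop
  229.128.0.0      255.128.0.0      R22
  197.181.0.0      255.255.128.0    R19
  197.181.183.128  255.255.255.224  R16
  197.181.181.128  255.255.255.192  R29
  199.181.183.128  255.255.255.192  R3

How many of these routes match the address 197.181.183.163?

0

No listed prefix contains 197.181.183.163.
Total matching entries: 0.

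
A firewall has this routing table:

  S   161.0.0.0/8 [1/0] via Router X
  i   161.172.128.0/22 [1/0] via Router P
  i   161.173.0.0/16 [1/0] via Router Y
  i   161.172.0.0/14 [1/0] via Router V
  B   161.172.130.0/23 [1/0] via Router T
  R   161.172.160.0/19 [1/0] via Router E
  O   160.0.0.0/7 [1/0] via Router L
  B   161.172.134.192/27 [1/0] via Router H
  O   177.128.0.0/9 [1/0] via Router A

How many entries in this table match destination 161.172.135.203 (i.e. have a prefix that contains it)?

Prefixes containing 161.172.135.203:
  160.0.0.0/7 (160.0.0.0 - 161.255.255.255)
  161.0.0.0/8 (161.0.0.0 - 161.255.255.255)
  161.172.0.0/14 (161.172.0.0 - 161.175.255.255)
Total matching entries: 3.

3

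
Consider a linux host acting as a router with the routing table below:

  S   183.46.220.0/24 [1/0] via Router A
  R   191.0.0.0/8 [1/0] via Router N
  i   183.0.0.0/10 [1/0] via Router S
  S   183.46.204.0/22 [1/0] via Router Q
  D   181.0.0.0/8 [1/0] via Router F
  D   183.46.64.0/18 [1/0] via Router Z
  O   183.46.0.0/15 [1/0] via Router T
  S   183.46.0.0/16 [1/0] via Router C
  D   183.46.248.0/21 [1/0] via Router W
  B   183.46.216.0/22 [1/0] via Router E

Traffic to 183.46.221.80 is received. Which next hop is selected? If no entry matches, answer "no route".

Router C

Routes whose prefix contains 183.46.221.80:
  183.0.0.0/10 (183.0.0.0 - 183.63.255.255) -> Router S
  183.46.0.0/15 (183.46.0.0 - 183.47.255.255) -> Router T
  183.46.0.0/16 (183.46.0.0 - 183.46.255.255) -> Router C
More-specific entries that do NOT match:
  183.46.220.0/24 (183.46.220.0 - 183.46.220.255) does not contain 183.46.221.80
  183.46.204.0/22 (183.46.204.0 - 183.46.207.255) does not contain 183.46.221.80
  183.46.216.0/22 (183.46.216.0 - 183.46.219.255) does not contain 183.46.221.80
  183.46.248.0/21 (183.46.248.0 - 183.46.255.255) does not contain 183.46.221.80
  183.46.64.0/18 (183.46.64.0 - 183.46.127.255) does not contain 183.46.221.80
Longest matching prefix is /16 -> next hop Router C.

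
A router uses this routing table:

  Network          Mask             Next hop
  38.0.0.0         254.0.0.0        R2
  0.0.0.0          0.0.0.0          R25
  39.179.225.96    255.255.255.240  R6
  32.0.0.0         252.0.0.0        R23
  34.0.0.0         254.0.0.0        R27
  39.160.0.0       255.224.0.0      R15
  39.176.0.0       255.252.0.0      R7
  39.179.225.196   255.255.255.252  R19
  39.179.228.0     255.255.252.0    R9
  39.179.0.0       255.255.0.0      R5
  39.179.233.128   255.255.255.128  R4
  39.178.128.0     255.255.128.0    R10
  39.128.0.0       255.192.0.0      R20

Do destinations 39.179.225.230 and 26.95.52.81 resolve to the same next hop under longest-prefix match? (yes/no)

39.179.225.230: longest match 39.179.0.0/16 -> R5
26.95.52.81: longest match 0.0.0.0/0 -> R25

no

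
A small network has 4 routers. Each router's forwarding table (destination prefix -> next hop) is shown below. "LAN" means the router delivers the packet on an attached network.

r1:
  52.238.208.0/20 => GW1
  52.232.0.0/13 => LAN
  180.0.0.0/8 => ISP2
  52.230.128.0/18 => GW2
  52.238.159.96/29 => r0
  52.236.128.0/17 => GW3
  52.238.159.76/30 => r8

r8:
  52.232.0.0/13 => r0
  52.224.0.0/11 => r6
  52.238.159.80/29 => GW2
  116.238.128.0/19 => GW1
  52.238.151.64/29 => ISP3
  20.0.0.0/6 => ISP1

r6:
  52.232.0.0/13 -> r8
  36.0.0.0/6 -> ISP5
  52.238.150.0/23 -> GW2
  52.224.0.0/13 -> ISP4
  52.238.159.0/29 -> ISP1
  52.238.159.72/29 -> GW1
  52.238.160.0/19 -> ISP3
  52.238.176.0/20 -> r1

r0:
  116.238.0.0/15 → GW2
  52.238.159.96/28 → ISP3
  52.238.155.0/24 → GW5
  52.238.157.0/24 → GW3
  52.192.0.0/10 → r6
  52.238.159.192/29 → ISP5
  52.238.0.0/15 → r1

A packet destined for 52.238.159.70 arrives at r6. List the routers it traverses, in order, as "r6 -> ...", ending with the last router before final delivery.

At r6: longest match for 52.238.159.70 is 52.232.0.0/13 -> r8
At r8: longest match for 52.238.159.70 is 52.232.0.0/13 -> r0
At r0: longest match for 52.238.159.70 is 52.238.0.0/15 -> r1
At r1: longest match for 52.238.159.70 is 52.232.0.0/13 -> LAN

r6 -> r8 -> r0 -> r1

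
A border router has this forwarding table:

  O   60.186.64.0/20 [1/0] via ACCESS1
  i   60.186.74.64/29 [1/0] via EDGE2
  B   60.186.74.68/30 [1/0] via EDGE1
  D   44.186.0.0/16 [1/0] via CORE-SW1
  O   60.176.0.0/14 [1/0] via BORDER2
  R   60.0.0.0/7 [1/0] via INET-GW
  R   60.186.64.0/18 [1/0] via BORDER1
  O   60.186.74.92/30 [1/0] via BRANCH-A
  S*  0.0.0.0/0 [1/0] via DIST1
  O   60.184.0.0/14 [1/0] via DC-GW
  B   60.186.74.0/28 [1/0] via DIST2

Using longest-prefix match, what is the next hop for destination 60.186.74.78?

Routes whose prefix contains 60.186.74.78:
  0.0.0.0/0 (default, matches everything) -> DIST1
  60.0.0.0/7 (60.0.0.0 - 61.255.255.255) -> INET-GW
  60.184.0.0/14 (60.184.0.0 - 60.187.255.255) -> DC-GW
  60.186.64.0/18 (60.186.64.0 - 60.186.127.255) -> BORDER1
  60.186.64.0/20 (60.186.64.0 - 60.186.79.255) -> ACCESS1
More-specific entries that do NOT match:
  60.186.74.68/30 (60.186.74.68 - 60.186.74.71) does not contain 60.186.74.78
  60.186.74.92/30 (60.186.74.92 - 60.186.74.95) does not contain 60.186.74.78
  60.186.74.64/29 (60.186.74.64 - 60.186.74.71) does not contain 60.186.74.78
  60.186.74.0/28 (60.186.74.0 - 60.186.74.15) does not contain 60.186.74.78
Longest matching prefix is /20 -> next hop ACCESS1.

ACCESS1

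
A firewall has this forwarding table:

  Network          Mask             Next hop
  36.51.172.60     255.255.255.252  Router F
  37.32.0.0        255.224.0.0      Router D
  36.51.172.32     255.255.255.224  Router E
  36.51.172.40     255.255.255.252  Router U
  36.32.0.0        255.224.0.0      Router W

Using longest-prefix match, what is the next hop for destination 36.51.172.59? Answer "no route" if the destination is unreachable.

Routes whose prefix contains 36.51.172.59:
  36.32.0.0/11 (36.32.0.0 - 36.63.255.255) -> Router W
  36.51.172.32/27 (36.51.172.32 - 36.51.172.63) -> Router E
More-specific entries that do NOT match:
  36.51.172.60/30 (36.51.172.60 - 36.51.172.63) does not contain 36.51.172.59
  36.51.172.40/30 (36.51.172.40 - 36.51.172.43) does not contain 36.51.172.59
Longest matching prefix is /27 -> next hop Router E.

Router E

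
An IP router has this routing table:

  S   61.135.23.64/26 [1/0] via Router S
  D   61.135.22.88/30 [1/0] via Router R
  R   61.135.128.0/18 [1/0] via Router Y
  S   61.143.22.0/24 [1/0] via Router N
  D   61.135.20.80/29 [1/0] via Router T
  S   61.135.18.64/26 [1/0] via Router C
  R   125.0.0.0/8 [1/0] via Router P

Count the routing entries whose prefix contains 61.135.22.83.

0

No listed prefix contains 61.135.22.83.
Total matching entries: 0.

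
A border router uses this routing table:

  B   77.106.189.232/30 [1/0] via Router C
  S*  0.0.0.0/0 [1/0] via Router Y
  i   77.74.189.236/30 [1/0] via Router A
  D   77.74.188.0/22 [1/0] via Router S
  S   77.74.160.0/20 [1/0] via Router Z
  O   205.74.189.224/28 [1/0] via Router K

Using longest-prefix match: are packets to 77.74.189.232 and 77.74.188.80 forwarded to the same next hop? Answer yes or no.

77.74.189.232: longest match 77.74.188.0/22 -> Router S
77.74.188.80: longest match 77.74.188.0/22 -> Router S

yes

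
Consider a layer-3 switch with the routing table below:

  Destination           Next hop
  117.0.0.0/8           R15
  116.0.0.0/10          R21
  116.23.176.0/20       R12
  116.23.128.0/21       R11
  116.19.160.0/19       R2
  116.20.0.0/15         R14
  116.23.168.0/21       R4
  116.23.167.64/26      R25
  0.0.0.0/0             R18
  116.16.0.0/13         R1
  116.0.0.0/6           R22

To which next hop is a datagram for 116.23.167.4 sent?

R1

Routes whose prefix contains 116.23.167.4:
  0.0.0.0/0 (default, matches everything) -> R18
  116.0.0.0/6 (116.0.0.0 - 119.255.255.255) -> R22
  116.0.0.0/10 (116.0.0.0 - 116.63.255.255) -> R21
  116.16.0.0/13 (116.16.0.0 - 116.23.255.255) -> R1
More-specific entries that do NOT match:
  116.23.167.64/26 (116.23.167.64 - 116.23.167.127) does not contain 116.23.167.4
  116.23.128.0/21 (116.23.128.0 - 116.23.135.255) does not contain 116.23.167.4
  116.23.168.0/21 (116.23.168.0 - 116.23.175.255) does not contain 116.23.167.4
  116.23.176.0/20 (116.23.176.0 - 116.23.191.255) does not contain 116.23.167.4
  116.19.160.0/19 (116.19.160.0 - 116.19.191.255) does not contain 116.23.167.4
  116.20.0.0/15 (116.20.0.0 - 116.21.255.255) does not contain 116.23.167.4
Longest matching prefix is /13 -> next hop R1.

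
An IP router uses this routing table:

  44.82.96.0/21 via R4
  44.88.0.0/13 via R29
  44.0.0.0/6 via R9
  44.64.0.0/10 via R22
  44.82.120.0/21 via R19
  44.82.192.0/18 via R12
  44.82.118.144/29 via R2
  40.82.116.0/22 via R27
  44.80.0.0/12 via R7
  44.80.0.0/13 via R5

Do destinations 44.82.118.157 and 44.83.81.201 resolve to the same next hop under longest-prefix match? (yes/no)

yes

44.82.118.157: longest match 44.80.0.0/13 -> R5
44.83.81.201: longest match 44.80.0.0/13 -> R5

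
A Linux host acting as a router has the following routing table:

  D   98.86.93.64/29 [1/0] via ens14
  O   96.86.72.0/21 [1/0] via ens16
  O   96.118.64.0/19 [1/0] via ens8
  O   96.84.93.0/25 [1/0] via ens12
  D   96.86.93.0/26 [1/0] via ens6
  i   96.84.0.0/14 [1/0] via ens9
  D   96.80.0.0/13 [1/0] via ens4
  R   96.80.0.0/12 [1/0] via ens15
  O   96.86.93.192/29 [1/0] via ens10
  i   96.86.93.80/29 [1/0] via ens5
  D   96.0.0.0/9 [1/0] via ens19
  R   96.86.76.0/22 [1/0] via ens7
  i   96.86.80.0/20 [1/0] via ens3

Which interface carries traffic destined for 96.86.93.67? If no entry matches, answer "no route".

ens3

Routes whose prefix contains 96.86.93.67:
  96.0.0.0/9 (96.0.0.0 - 96.127.255.255) -> ens19
  96.80.0.0/12 (96.80.0.0 - 96.95.255.255) -> ens15
  96.80.0.0/13 (96.80.0.0 - 96.87.255.255) -> ens4
  96.84.0.0/14 (96.84.0.0 - 96.87.255.255) -> ens9
  96.86.80.0/20 (96.86.80.0 - 96.86.95.255) -> ens3
More-specific entries that do NOT match:
  98.86.93.64/29 (98.86.93.64 - 98.86.93.71) does not contain 96.86.93.67
  96.86.93.192/29 (96.86.93.192 - 96.86.93.199) does not contain 96.86.93.67
  96.86.93.80/29 (96.86.93.80 - 96.86.93.87) does not contain 96.86.93.67
  96.86.93.0/26 (96.86.93.0 - 96.86.93.63) does not contain 96.86.93.67
  96.84.93.0/25 (96.84.93.0 - 96.84.93.127) does not contain 96.86.93.67
  96.86.76.0/22 (96.86.76.0 - 96.86.79.255) does not contain 96.86.93.67
  96.86.72.0/21 (96.86.72.0 - 96.86.79.255) does not contain 96.86.93.67
Longest matching prefix is /20 -> interface ens3.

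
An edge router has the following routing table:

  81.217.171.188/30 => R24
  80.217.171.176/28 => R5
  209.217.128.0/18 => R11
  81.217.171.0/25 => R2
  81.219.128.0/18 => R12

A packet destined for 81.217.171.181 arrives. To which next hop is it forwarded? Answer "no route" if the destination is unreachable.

no route

No entry's prefix contains 81.217.171.181; there is no default route.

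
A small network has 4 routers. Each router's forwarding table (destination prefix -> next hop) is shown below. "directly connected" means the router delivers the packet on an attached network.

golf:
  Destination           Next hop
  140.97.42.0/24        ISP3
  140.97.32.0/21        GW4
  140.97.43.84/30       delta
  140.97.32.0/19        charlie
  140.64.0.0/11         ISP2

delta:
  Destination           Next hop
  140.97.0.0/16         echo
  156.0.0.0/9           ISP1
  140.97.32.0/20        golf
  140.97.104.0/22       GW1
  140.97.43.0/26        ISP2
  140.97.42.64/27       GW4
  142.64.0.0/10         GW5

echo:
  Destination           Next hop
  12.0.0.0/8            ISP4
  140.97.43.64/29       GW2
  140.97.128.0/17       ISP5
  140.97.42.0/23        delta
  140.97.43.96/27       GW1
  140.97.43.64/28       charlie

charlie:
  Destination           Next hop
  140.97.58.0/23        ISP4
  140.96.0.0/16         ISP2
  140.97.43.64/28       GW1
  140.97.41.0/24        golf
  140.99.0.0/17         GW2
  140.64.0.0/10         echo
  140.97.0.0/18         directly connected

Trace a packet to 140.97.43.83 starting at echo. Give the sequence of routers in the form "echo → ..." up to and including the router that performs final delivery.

At echo: longest match for 140.97.43.83 is 140.97.42.0/23 -> delta
At delta: longest match for 140.97.43.83 is 140.97.32.0/20 -> golf
At golf: longest match for 140.97.43.83 is 140.97.32.0/19 -> charlie
At charlie: longest match for 140.97.43.83 is 140.97.0.0/18 -> directly connected

echo → delta → golf → charlie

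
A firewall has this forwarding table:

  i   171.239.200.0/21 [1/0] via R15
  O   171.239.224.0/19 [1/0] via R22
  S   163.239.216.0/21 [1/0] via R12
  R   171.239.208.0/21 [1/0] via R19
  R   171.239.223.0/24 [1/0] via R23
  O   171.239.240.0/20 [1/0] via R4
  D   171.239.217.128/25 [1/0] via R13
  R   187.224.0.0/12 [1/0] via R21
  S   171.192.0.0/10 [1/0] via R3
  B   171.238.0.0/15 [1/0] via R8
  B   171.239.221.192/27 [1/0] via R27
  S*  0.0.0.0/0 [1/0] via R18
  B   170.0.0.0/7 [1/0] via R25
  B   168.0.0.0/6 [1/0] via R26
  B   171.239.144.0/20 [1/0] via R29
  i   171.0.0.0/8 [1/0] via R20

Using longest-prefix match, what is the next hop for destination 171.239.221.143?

Routes whose prefix contains 171.239.221.143:
  0.0.0.0/0 (default, matches everything) -> R18
  168.0.0.0/6 (168.0.0.0 - 171.255.255.255) -> R26
  170.0.0.0/7 (170.0.0.0 - 171.255.255.255) -> R25
  171.0.0.0/8 (171.0.0.0 - 171.255.255.255) -> R20
  171.192.0.0/10 (171.192.0.0 - 171.255.255.255) -> R3
  171.238.0.0/15 (171.238.0.0 - 171.239.255.255) -> R8
More-specific entries that do NOT match:
  171.239.221.192/27 (171.239.221.192 - 171.239.221.223) does not contain 171.239.221.143
  171.239.217.128/25 (171.239.217.128 - 171.239.217.255) does not contain 171.239.221.143
  171.239.223.0/24 (171.239.223.0 - 171.239.223.255) does not contain 171.239.221.143
  171.239.200.0/21 (171.239.200.0 - 171.239.207.255) does not contain 171.239.221.143
  163.239.216.0/21 (163.239.216.0 - 163.239.223.255) does not contain 171.239.221.143
  171.239.208.0/21 (171.239.208.0 - 171.239.215.255) does not contain 171.239.221.143
  171.239.240.0/20 (171.239.240.0 - 171.239.255.255) does not contain 171.239.221.143
  171.239.144.0/20 (171.239.144.0 - 171.239.159.255) does not contain 171.239.221.143
  171.239.224.0/19 (171.239.224.0 - 171.239.255.255) does not contain 171.239.221.143
Longest matching prefix is /15 -> next hop R8.

R8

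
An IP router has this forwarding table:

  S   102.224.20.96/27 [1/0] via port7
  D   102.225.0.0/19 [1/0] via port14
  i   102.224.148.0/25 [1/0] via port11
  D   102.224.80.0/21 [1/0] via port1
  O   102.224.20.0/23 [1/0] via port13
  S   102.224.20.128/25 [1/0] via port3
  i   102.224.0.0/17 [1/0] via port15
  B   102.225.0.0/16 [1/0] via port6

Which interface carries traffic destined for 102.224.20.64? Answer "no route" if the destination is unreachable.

Routes whose prefix contains 102.224.20.64:
  102.224.0.0/17 (102.224.0.0 - 102.224.127.255) -> port15
  102.224.20.0/23 (102.224.20.0 - 102.224.21.255) -> port13
More-specific entries that do NOT match:
  102.224.20.96/27 (102.224.20.96 - 102.224.20.127) does not contain 102.224.20.64
  102.224.148.0/25 (102.224.148.0 - 102.224.148.127) does not contain 102.224.20.64
  102.224.20.128/25 (102.224.20.128 - 102.224.20.255) does not contain 102.224.20.64
Longest matching prefix is /23 -> interface port13.

port13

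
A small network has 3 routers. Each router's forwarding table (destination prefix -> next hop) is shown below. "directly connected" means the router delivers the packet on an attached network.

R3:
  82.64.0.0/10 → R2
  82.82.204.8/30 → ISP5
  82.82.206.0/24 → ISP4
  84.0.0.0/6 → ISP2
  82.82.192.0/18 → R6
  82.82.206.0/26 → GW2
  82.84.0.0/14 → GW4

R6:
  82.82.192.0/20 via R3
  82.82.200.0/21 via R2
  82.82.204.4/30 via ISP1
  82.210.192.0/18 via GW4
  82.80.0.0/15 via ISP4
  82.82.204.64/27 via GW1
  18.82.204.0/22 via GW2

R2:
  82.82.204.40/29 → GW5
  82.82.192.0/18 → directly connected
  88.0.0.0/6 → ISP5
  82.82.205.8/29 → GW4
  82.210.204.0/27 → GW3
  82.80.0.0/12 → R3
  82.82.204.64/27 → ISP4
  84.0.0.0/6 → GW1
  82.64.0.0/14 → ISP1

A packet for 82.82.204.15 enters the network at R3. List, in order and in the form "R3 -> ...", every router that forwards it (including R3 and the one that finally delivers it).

At R3: longest match for 82.82.204.15 is 82.82.192.0/18 -> R6
At R6: longest match for 82.82.204.15 is 82.82.200.0/21 -> R2
At R2: longest match for 82.82.204.15 is 82.82.192.0/18 -> directly connected

R3 -> R6 -> R2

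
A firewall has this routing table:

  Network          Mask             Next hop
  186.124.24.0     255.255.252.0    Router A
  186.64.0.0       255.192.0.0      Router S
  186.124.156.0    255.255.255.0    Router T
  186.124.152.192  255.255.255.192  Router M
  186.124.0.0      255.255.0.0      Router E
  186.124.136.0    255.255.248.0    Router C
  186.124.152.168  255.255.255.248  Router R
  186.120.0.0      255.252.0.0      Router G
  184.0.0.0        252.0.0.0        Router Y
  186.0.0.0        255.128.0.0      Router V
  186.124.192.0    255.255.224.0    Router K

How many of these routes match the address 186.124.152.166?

4

Prefixes containing 186.124.152.166:
  184.0.0.0/6 (184.0.0.0 - 187.255.255.255)
  186.0.0.0/9 (186.0.0.0 - 186.127.255.255)
  186.64.0.0/10 (186.64.0.0 - 186.127.255.255)
  186.124.0.0/16 (186.124.0.0 - 186.124.255.255)
Total matching entries: 4.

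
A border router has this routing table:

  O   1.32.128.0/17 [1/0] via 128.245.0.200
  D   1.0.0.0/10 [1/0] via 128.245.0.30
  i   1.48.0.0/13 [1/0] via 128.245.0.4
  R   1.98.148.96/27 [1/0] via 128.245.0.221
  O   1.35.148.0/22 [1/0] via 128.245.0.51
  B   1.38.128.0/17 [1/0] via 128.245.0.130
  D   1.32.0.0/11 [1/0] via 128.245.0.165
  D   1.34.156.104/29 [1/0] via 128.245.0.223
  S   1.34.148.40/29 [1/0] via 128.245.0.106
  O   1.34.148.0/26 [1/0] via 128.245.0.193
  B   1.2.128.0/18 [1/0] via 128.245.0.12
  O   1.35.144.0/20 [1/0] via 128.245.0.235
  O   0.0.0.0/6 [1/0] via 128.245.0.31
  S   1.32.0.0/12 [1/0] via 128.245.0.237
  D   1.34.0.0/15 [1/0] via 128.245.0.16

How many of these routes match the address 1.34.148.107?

5

Prefixes containing 1.34.148.107:
  0.0.0.0/6 (0.0.0.0 - 3.255.255.255)
  1.0.0.0/10 (1.0.0.0 - 1.63.255.255)
  1.32.0.0/11 (1.32.0.0 - 1.63.255.255)
  1.32.0.0/12 (1.32.0.0 - 1.47.255.255)
  1.34.0.0/15 (1.34.0.0 - 1.35.255.255)
Total matching entries: 5.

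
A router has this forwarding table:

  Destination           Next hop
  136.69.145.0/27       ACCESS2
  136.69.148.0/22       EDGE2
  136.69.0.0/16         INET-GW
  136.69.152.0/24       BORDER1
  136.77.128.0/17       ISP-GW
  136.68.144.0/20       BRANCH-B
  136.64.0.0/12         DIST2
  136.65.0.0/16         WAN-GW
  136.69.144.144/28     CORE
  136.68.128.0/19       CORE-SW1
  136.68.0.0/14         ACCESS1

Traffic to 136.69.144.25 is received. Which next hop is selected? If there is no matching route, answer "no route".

INET-GW

Routes whose prefix contains 136.69.144.25:
  136.64.0.0/12 (136.64.0.0 - 136.79.255.255) -> DIST2
  136.68.0.0/14 (136.68.0.0 - 136.71.255.255) -> ACCESS1
  136.69.0.0/16 (136.69.0.0 - 136.69.255.255) -> INET-GW
More-specific entries that do NOT match:
  136.69.144.144/28 (136.69.144.144 - 136.69.144.159) does not contain 136.69.144.25
  136.69.145.0/27 (136.69.145.0 - 136.69.145.31) does not contain 136.69.144.25
  136.69.152.0/24 (136.69.152.0 - 136.69.152.255) does not contain 136.69.144.25
  136.69.148.0/22 (136.69.148.0 - 136.69.151.255) does not contain 136.69.144.25
  136.68.144.0/20 (136.68.144.0 - 136.68.159.255) does not contain 136.69.144.25
  136.68.128.0/19 (136.68.128.0 - 136.68.159.255) does not contain 136.69.144.25
  136.77.128.0/17 (136.77.128.0 - 136.77.255.255) does not contain 136.69.144.25
Longest matching prefix is /16 -> next hop INET-GW.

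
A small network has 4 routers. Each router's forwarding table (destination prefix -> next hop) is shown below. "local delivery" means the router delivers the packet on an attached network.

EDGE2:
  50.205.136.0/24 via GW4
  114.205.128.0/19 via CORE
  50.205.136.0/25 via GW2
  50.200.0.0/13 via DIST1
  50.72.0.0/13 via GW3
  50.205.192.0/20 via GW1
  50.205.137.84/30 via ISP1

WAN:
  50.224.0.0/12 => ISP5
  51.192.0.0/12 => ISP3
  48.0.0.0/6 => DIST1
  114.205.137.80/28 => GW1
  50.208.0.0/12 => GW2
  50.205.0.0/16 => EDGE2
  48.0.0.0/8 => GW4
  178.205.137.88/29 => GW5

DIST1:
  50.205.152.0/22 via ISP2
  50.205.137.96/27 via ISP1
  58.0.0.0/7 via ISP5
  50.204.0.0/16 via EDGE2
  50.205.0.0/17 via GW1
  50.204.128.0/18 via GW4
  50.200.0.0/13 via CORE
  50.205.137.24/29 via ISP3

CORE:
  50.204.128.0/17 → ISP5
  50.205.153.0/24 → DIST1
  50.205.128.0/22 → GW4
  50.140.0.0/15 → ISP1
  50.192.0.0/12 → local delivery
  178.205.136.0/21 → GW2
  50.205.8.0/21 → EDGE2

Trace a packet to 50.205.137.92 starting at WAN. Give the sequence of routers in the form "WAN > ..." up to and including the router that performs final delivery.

WAN > EDGE2 > DIST1 > CORE

At WAN: longest match for 50.205.137.92 is 50.205.0.0/16 -> EDGE2
At EDGE2: longest match for 50.205.137.92 is 50.200.0.0/13 -> DIST1
At DIST1: longest match for 50.205.137.92 is 50.200.0.0/13 -> CORE
At CORE: longest match for 50.205.137.92 is 50.192.0.0/12 -> local delivery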